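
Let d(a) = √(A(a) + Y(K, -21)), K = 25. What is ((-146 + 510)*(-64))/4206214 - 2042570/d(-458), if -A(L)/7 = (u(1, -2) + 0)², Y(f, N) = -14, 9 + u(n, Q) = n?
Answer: -11648/2103107 + 1021285*I*√462/231 ≈ -0.0055385 + 95029.0*I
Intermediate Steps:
u(n, Q) = -9 + n
A(L) = -448 (A(L) = -7*((-9 + 1) + 0)² = -7*(-8 + 0)² = -7*(-8)² = -7*64 = -448)
d(a) = I*√462 (d(a) = √(-448 - 14) = √(-462) = I*√462)
((-146 + 510)*(-64))/4206214 - 2042570/d(-458) = ((-146 + 510)*(-64))/4206214 - 2042570*(-I*√462/462) = (364*(-64))*(1/4206214) - (-1021285)*I*√462/231 = -23296*1/4206214 + 1021285*I*√462/231 = -11648/2103107 + 1021285*I*√462/231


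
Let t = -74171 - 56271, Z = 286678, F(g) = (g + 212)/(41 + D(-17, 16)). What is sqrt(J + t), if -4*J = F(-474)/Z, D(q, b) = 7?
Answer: I*sqrt(1543720505526883005)/3440136 ≈ 361.17*I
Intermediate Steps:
F(g) = 53/12 + g/48 (F(g) = (g + 212)/(41 + 7) = (212 + g)/48 = (212 + g)*(1/48) = 53/12 + g/48)
t = -130442
J = 131/27521088 (J = -(53/12 + (1/48)*(-474))/(4*286678) = -(53/12 - 79/8)/(4*286678) = -(-131)/(96*286678) = -1/4*(-131/6880272) = 131/27521088 ≈ 4.7600e-6)
sqrt(J + t) = sqrt(131/27521088 - 130442) = sqrt(-3589905760765/27521088) = I*sqrt(1543720505526883005)/3440136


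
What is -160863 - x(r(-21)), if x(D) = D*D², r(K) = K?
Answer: -151602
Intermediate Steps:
x(D) = D³
-160863 - x(r(-21)) = -160863 - 1*(-21)³ = -160863 - 1*(-9261) = -160863 + 9261 = -151602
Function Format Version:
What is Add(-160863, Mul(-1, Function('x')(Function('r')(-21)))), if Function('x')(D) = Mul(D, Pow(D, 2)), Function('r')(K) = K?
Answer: -151602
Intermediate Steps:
Function('x')(D) = Pow(D, 3)
Add(-160863, Mul(-1, Function('x')(Function('r')(-21)))) = Add(-160863, Mul(-1, Pow(-21, 3))) = Add(-160863, Mul(-1, -9261)) = Add(-160863, 9261) = -151602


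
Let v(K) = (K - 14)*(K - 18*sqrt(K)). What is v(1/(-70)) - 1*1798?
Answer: -8809219/4900 + 8829*I*sqrt(70)/2450 ≈ -1797.8 + 30.15*I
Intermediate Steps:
v(K) = (-14 + K)*(K - 18*sqrt(K))
v(1/(-70)) - 1*1798 = ((1/(-70))**2 - 18*(-I*sqrt(70)/4900) - 14/(-70) + 252*sqrt(1/(-70))) - 1*1798 = ((-1/70)**2 - (-9)*I*sqrt(70)/2450 - 14*(-1/70) + 252*sqrt(-1/70)) - 1798 = (1/4900 - (-9)*I*sqrt(70)/2450 + 1/5 + 252*(I*sqrt(70)/70)) - 1798 = (1/4900 + 9*I*sqrt(70)/2450 + 1/5 + 18*I*sqrt(70)/5) - 1798 = (981/4900 + 8829*I*sqrt(70)/2450) - 1798 = -8809219/4900 + 8829*I*sqrt(70)/2450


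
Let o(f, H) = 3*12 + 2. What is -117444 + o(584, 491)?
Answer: -117406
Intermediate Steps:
o(f, H) = 38 (o(f, H) = 36 + 2 = 38)
-117444 + o(584, 491) = -117444 + 38 = -117406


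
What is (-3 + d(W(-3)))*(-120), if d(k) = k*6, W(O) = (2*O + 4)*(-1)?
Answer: -1080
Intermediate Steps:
W(O) = -4 - 2*O (W(O) = (4 + 2*O)*(-1) = -4 - 2*O)
d(k) = 6*k
(-3 + d(W(-3)))*(-120) = (-3 + 6*(-4 - 2*(-3)))*(-120) = (-3 + 6*(-4 + 6))*(-120) = (-3 + 6*2)*(-120) = (-3 + 12)*(-120) = 9*(-120) = -1080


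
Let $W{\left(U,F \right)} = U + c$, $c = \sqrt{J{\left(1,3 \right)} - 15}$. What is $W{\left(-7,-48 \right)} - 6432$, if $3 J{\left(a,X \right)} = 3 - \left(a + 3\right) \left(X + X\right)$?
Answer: $-6439 + i \sqrt{22} \approx -6439.0 + 4.6904 i$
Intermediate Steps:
$J{\left(a,X \right)} = 1 - \frac{2 X \left(3 + a\right)}{3}$ ($J{\left(a,X \right)} = \frac{3 - \left(a + 3\right) \left(X + X\right)}{3} = \frac{3 - \left(3 + a\right) 2 X}{3} = \frac{3 - 2 X \left(3 + a\right)}{3} = 1 - \frac{2 X \left(3 + a\right)}{3}$)
$c = i \sqrt{22}$ ($c = \sqrt{\left(1 - 6 - 2 \cdot 1\right) - 15} = \sqrt{\left(1 - 6 - 2\right) - 15} = \sqrt{-7 - 15} = \sqrt{-22} = i \sqrt{22} \approx 4.6904 i$)
$W{\left(U,F \right)} = U + i \sqrt{22}$
$W{\left(-7,-48 \right)} - 6432 = \left(-7 + i \sqrt{22}\right) - 6432 = -6439 + i \sqrt{22}$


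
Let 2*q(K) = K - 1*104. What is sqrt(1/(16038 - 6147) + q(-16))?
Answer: I*sqrt(652211441)/3297 ≈ 7.746*I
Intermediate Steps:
q(K) = -52 + K/2 (q(K) = (K - 1*104)/2 = (K - 104)/2 = (-104 + K)/2 = -52 + K/2)
sqrt(1/(16038 - 6147) + q(-16)) = sqrt(1/(16038 - 6147) + (-52 + (1/2)*(-16))) = sqrt(1/9891 + (-52 - 8)) = sqrt(1/9891 - 60) = sqrt(-593459/9891) = I*sqrt(652211441)/3297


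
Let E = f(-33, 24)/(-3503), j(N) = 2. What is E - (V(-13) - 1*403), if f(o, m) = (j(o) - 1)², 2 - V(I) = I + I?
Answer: 1313624/3503 ≈ 375.00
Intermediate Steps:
V(I) = 2 - 2*I (V(I) = 2 - (I + I) = 2 - 2*I)
f(o, m) = 1 (f(o, m) = (2 - 1)² = 1² = 1)
E = -1/3503 (E = 1/(-3503) = 1*(-1/3503) = -1/3503 ≈ -0.00028547)
E - (V(-13) - 1*403) = -1/3503 - ((2 - 2*(-13)) - 1*403) = -1/3503 - ((2 + 26) - 403) = -1/3503 - (28 - 403) = -1/3503 - 1*(-375) = -1/3503 + 375 = 1313624/3503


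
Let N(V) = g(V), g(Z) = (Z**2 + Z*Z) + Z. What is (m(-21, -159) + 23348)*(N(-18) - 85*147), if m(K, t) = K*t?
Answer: -316641255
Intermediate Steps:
g(Z) = Z + 2*Z**2 (g(Z) = (Z**2 + Z**2) + Z = 2*Z**2 + Z = Z + 2*Z**2)
N(V) = V*(1 + 2*V)
(m(-21, -159) + 23348)*(N(-18) - 85*147) = (-21*(-159) + 23348)*(-18*(1 + 2*(-18)) - 85*147) = (3339 + 23348)*(-18*(1 - 36) - 12495) = 26687*(-18*(-35) - 12495) = 26687*(630 - 12495) = 26687*(-11865) = -316641255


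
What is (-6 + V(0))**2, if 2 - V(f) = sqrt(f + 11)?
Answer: (4 + sqrt(11))**2 ≈ 53.533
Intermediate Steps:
V(f) = 2 - sqrt(11 + f) (V(f) = 2 - sqrt(f + 11) = 2 - sqrt(11 + f))
(-6 + V(0))**2 = (-6 + (2 - sqrt(11 + 0)))**2 = (-6 + (2 - sqrt(11)))**2 = (-4 - sqrt(11))**2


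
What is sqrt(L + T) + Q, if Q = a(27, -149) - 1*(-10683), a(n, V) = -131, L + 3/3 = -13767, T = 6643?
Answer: 10552 + 5*I*sqrt(285) ≈ 10552.0 + 84.41*I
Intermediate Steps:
L = -13768 (L = -1 - 13767 = -13768)
Q = 10552 (Q = -131 - 1*(-10683) = -131 + 10683 = 10552)
sqrt(L + T) + Q = sqrt(-13768 + 6643) + 10552 = sqrt(-7125) + 10552 = 5*I*sqrt(285) + 10552 = 10552 + 5*I*sqrt(285)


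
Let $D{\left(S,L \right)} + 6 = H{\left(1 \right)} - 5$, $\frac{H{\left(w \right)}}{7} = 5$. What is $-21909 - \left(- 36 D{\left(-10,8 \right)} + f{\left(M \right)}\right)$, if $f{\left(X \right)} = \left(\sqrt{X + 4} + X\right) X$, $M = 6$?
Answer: $-21081 - 6 \sqrt{10} \approx -21100.0$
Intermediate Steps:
$H{\left(w \right)} = 35$ ($H{\left(w \right)} = 7 \cdot 5 = 35$)
$f{\left(X \right)} = X \left(X + \sqrt{4 + X}\right)$ ($f{\left(X \right)} = \left(\sqrt{4 + X} + X\right) X = \left(X + \sqrt{4 + X}\right) X = X \left(X + \sqrt{4 + X}\right)$)
$D{\left(S,L \right)} = 24$ ($D{\left(S,L \right)} = -6 + \left(35 - 5\right) = -6 + 30 = 24$)
$-21909 - \left(- 36 D{\left(-10,8 \right)} + f{\left(M \right)}\right) = -21909 - \left(\left(-36\right) 24 + 6 \left(6 + \sqrt{4 + 6}\right)\right) = -21909 - \left(-864 + 6 \left(6 + \sqrt{10}\right)\right) = -21909 - \left(-864 + \left(36 + 6 \sqrt{10}\right)\right) = -21909 - \left(-828 + 6 \sqrt{10}\right) = -21909 + \left(828 - 6 \sqrt{10}\right) = -21081 - 6 \sqrt{10}$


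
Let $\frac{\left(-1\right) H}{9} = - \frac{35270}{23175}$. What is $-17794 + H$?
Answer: $- \frac{9156856}{515} \approx -17780.0$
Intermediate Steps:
$H = \frac{7054}{515}$ ($H = - 9 \left(- \frac{35270}{23175}\right) = - 9 \left(\left(-35270\right) \frac{1}{23175}\right) = \left(-9\right) \left(- \frac{7054}{4635}\right) = \frac{7054}{515} \approx 13.697$)
$-17794 + H = -17794 + \frac{7054}{515} = - \frac{9156856}{515}$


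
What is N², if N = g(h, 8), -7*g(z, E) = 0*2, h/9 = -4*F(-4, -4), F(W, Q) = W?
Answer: 0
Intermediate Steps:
h = 144 (h = 9*(-4*(-4)) = 9*16 = 144)
g(z, E) = 0 (g(z, E) = -0*2 = -⅐*0 = 0)
N = 0
N² = 0² = 0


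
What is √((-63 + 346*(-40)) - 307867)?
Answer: I*√321770 ≈ 567.25*I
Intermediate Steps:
√((-63 + 346*(-40)) - 307867) = √((-63 - 13840) - 307867) = √(-13903 - 307867) = √(-321770) = I*√321770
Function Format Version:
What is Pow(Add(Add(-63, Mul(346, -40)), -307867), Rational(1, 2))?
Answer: Mul(I, Pow(321770, Rational(1, 2))) ≈ Mul(567.25, I)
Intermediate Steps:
Pow(Add(Add(-63, Mul(346, -40)), -307867), Rational(1, 2)) = Pow(Add(Add(-63, -13840), -307867), Rational(1, 2)) = Pow(Add(-13903, -307867), Rational(1, 2)) = Pow(-321770, Rational(1, 2)) = Mul(I, Pow(321770, Rational(1, 2)))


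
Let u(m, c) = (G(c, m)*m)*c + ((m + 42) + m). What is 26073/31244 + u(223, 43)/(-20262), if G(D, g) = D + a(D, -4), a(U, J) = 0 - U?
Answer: 256522027/316532964 ≈ 0.81041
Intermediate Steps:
a(U, J) = -U
G(D, g) = 0 (G(D, g) = D - D = 0)
u(m, c) = 42 + 2*m (u(m, c) = (0*m)*c + ((m + 42) + m) = 0*c + ((42 + m) + m) = 0 + (42 + 2*m) = 42 + 2*m)
26073/31244 + u(223, 43)/(-20262) = 26073/31244 + (42 + 2*223)/(-20262) = 26073*(1/31244) + (42 + 446)*(-1/20262) = 26073/31244 + 488*(-1/20262) = 26073/31244 - 244/10131 = 256522027/316532964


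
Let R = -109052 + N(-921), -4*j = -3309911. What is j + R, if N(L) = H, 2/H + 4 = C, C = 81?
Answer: 221275139/308 ≈ 7.1843e+5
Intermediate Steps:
j = 3309911/4 (j = -¼*(-3309911) = 3309911/4 ≈ 8.2748e+5)
H = 2/77 (H = 2/(-4 + 81) = 2/77 ≈ 0.025974)
N(L) = 2/77
R = -8397002/77 (R = -109052 + 2/77 = -8397002/77 ≈ -1.0905e+5)
j + R = 3309911/4 - 8397002/77 = 221275139/308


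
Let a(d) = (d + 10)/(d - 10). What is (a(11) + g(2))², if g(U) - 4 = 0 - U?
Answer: 529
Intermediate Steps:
a(d) = (10 + d)/(-10 + d)
g(U) = 4 - U (g(U) = 4 + (0 - U) = 4 - U)
(a(11) + g(2))² = ((10 + 11)/(-10 + 11) + (4 - 1*2))² = (21/1 + (4 - 2))² = (1*21 + 2)² = (21 + 2)² = 23² = 529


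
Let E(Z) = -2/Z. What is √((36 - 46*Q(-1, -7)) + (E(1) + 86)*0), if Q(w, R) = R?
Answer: √358 ≈ 18.921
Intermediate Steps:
√((36 - 46*Q(-1, -7)) + (E(1) + 86)*0) = √((36 - 46*(-7)) + (-2/1 + 86)*0) = √((36 + 322) + (-2*1 + 86)*0) = √(358 + (-2 + 86)*0) = √(358 + 84*0) = √(358 + 0) = √358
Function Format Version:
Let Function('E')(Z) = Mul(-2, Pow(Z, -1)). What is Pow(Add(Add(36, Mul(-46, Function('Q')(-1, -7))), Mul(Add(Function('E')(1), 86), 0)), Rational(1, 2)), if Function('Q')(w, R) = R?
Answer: Pow(358, Rational(1, 2)) ≈ 18.921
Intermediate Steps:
Pow(Add(Add(36, Mul(-46, Function('Q')(-1, -7))), Mul(Add(Function('E')(1), 86), 0)), Rational(1, 2)) = Pow(Add(Add(36, Mul(-46, -7)), Mul(Add(Mul(-2, Pow(1, -1)), 86), 0)), Rational(1, 2)) = Pow(Add(Add(36, 322), Mul(Add(Mul(-2, 1), 86), 0)), Rational(1, 2)) = Pow(Add(358, Mul(Add(-2, 86), 0)), Rational(1, 2)) = Pow(Add(358, Mul(84, 0)), Rational(1, 2)) = Pow(Add(358, 0), Rational(1, 2)) = Pow(358, Rational(1, 2))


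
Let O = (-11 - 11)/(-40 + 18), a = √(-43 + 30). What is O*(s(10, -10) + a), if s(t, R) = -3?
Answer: -3 + I*√13 ≈ -3.0 + 3.6056*I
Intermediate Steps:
a = I*√13 (a = √(-13) = I*√13 ≈ 3.6056*I)
O = 1 (O = -22/(-22) = -22*(-1/22) = 1)
O*(s(10, -10) + a) = 1*(-3 + I*√13) = -3 + I*√13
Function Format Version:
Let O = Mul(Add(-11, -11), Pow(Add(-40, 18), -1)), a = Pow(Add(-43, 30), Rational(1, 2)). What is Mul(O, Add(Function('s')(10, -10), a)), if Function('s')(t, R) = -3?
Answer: Add(-3, Mul(I, Pow(13, Rational(1, 2)))) ≈ Add(-3.0000, Mul(3.6056, I))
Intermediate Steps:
a = Mul(I, Pow(13, Rational(1, 2))) (a = Pow(-13, Rational(1, 2)) = Mul(I, Pow(13, Rational(1, 2))) ≈ Mul(3.6056, I))
O = 1 (O = Mul(-22, Pow(-22, -1)) = Mul(-22, Rational(-1, 22)) = 1)
Mul(O, Add(Function('s')(10, -10), a)) = Mul(1, Add(-3, Mul(I, Pow(13, Rational(1, 2))))) = Add(-3, Mul(I, Pow(13, Rational(1, 2))))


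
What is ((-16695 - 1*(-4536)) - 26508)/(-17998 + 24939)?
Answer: -38667/6941 ≈ -5.5708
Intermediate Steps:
((-16695 - 1*(-4536)) - 26508)/(-17998 + 24939) = ((-16695 + 4536) - 26508)/6941 = (-12159 - 26508)*(1/6941) = -38667*1/6941 = -38667/6941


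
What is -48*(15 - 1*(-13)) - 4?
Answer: -1348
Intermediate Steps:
-48*(15 - 1*(-13)) - 4 = -48*(15 + 13) - 4 = -48*28 - 4 = -1344 - 4 = -1348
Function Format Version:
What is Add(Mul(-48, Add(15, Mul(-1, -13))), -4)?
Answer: -1348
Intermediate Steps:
Add(Mul(-48, Add(15, Mul(-1, -13))), -4) = Add(Mul(-48, Add(15, 13)), -4) = Add(Mul(-48, 28), -4) = Add(-1344, -4) = -1348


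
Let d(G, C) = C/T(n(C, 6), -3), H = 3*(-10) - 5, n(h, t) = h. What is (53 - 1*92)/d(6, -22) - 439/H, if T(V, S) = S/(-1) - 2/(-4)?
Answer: 28871/1540 ≈ 18.747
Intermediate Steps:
H = -35 (H = -30 - 5 = -35)
T(V, S) = 1/2 - S (T(V, S) = S*(-1) - 2*(-1/4) = -S + 1/2 = 1/2 - S)
d(G, C) = 2*C/7 (d(G, C) = C/(1/2 - 1*(-3)) = C/(1/2 + 3) = C/(7/2) = C*(2/7) = 2*C/7)
(53 - 1*92)/d(6, -22) - 439/H = (53 - 1*92)/(((2/7)*(-22))) - 439/(-35) = (53 - 92)/(-44/7) - 439*(-1/35) = -39*(-7/44) + 439/35 = 273/44 + 439/35 = 28871/1540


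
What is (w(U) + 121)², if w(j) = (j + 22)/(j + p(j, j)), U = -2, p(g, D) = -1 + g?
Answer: 13689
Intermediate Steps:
w(j) = (22 + j)/(-1 + 2*j) (w(j) = (j + 22)/(j + (-1 + j)) = (22 + j)/(-1 + 2*j))
(w(U) + 121)² = ((22 - 2)/(-1 + 2*(-2)) + 121)² = (20/(-1 - 4) + 121)² = (20/(-5) + 121)² = (-⅕*20 + 121)² = (-4 + 121)² = 117² = 13689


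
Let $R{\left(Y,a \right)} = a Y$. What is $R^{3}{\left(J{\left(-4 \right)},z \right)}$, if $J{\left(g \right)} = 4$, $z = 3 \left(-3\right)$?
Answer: $-46656$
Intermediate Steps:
$z = -9$
$R{\left(Y,a \right)} = Y a$
$R^{3}{\left(J{\left(-4 \right)},z \right)} = \left(4 \left(-9\right)\right)^{3} = \left(-36\right)^{3} = -46656$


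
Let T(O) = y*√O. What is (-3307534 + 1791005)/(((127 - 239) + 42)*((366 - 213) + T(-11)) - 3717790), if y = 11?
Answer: 56543783765/139017187719 - 116772733*I*√11/1390171877190 ≈ 0.40674 - 0.00027859*I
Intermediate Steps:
T(O) = 11*√O
(-3307534 + 1791005)/(((127 - 239) + 42)*((366 - 213) + T(-11)) - 3717790) = (-3307534 + 1791005)/(((127 - 239) + 42)*((366 - 213) + 11*√(-11)) - 3717790) = -1516529/((-112 + 42)*(153 + 11*(I*√11)) - 3717790) = -1516529/(-70*(153 + 11*I*√11) - 3717790) = -1516529/((-10710 - 770*I*√11) - 3717790) = -1516529/(-3728500 - 770*I*√11)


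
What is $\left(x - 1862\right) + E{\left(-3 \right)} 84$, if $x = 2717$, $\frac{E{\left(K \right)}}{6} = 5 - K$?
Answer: $4887$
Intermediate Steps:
$E{\left(K \right)} = 30 - 6 K$ ($E{\left(K \right)} = 6 \left(5 - K\right) = 30 - 6 K$)
$\left(x - 1862\right) + E{\left(-3 \right)} 84 = \left(2717 - 1862\right) + \left(30 - -18\right) 84 = 855 + \left(30 + 18\right) 84 = 855 + 48 \cdot 84 = 855 + 4032 = 4887$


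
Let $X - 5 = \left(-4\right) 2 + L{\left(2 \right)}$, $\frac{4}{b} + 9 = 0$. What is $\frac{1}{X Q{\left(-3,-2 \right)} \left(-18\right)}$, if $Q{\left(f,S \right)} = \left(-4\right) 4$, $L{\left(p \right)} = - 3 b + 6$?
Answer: $\frac{1}{1248} \approx 0.00080128$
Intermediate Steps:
$b = - \frac{4}{9}$ ($b = \frac{4}{-9 + 0} = \frac{4}{-9} = 4 \left(- \frac{1}{9}\right) = - \frac{4}{9} \approx -0.44444$)
$L{\left(p \right)} = \frac{22}{3}$ ($L{\left(p \right)} = \left(-3\right) \left(- \frac{4}{9}\right) + 6 = \frac{4}{3} + 6 = \frac{22}{3}$)
$Q{\left(f,S \right)} = -16$
$X = \frac{13}{3}$ ($X = 5 + \left(\left(-4\right) 2 + \frac{22}{3}\right) = 5 + \left(-8 + \frac{22}{3}\right) = 5 - \frac{2}{3} = \frac{13}{3} \approx 4.3333$)
$\frac{1}{X Q{\left(-3,-2 \right)} \left(-18\right)} = \frac{1}{\frac{13}{3} \left(-16\right) \left(-18\right)} = \frac{1}{\left(- \frac{208}{3}\right) \left(-18\right)} = \frac{1}{1248}$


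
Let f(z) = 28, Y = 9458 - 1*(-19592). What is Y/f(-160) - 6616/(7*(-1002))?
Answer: 7283641/7014 ≈ 1038.4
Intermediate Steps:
Y = 29050 (Y = 9458 + 19592 = 29050)
Y/f(-160) - 6616/(7*(-1002)) = 29050/28 - 6616/(7*(-1002)) = 29050*(1/28) - 6616/(-7014) = 2075/2 - 6616*(-1/7014) = 2075/2 + 3308/3507 = 7283641/7014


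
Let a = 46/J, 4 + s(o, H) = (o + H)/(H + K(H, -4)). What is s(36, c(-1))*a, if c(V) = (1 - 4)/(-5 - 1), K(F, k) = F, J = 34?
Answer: 1495/34 ≈ 43.971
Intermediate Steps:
c(V) = 1/2 (c(V) = -3/(-6) = -3*(-1/6) = 1/2)
s(o, H) = -4 + (H + o)/(2*H) (s(o, H) = -4 + (o + H)/(H + H) = -4 + (H + o)/((2*H)) = -4 + (H + o)*(1/(2*H)) = -4 + (H + o)/(2*H))
a = 23/17 (a = 46/34 = 46*(1/34) = 23/17 ≈ 1.3529)
s(36, c(-1))*a = ((36 - 7*1/2)/(2*(1/2)))*(23/17) = ((1/2)*2*(36 - 7/2))*(23/17) = ((1/2)*2*(65/2))*(23/17) = (65/2)*(23/17) = 1495/34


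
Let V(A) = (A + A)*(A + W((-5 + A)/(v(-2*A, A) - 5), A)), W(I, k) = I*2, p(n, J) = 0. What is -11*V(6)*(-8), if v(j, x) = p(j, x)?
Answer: 29568/5 ≈ 5913.6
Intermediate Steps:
v(j, x) = 0
W(I, k) = 2*I
V(A) = 2*A*(2 + 3*A/5) (V(A) = (A + A)*(A + 2*((-5 + A)/(0 - 5))) = (2*A)*(A + 2*((-5 + A)/(-5))) = (2*A)*(A + 2*((-5 + A)*(-⅕))) = (2*A)*(A + 2*(1 - A/5)) = (2*A)*(A + (2 - 2*A/5)) = (2*A)*(2 + 3*A/5) = 2*A*(2 + 3*A/5))
-11*V(6)*(-8) = -22*6*(10 + 3*6)/5*(-8) = -22*6*(10 + 18)/5*(-8) = -22*6*28/5*(-8) = -11*336/5*(-8) = -3696/5*(-8) = 29568/5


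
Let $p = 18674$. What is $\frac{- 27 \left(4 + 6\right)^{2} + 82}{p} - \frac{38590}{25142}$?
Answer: $- \frac{196612854}{117375427} \approx -1.6751$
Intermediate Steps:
$\frac{- 27 \left(4 + 6\right)^{2} + 82}{p} - \frac{38590}{25142} = \frac{- 27 \left(4 + 6\right)^{2} + 82}{18674} - \frac{38590}{25142} = \left(- 27 \cdot 10^{2} + 82\right) \frac{1}{18674} - \frac{19295}{12571} = \left(\left(-27\right) 100 + 82\right) \frac{1}{18674} - \frac{19295}{12571} = \left(-2700 + 82\right) \frac{1}{18674} - \frac{19295}{12571} = \left(-2618\right) \frac{1}{18674} - \frac{19295}{12571} = - \frac{1309}{9337} - \frac{19295}{12571} = - \frac{196612854}{117375427}$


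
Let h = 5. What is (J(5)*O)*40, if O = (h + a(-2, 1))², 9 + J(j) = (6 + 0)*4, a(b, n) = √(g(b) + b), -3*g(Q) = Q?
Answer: 14200 + 4000*I*√3 ≈ 14200.0 + 6928.2*I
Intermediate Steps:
g(Q) = -Q/3
a(b, n) = √6*√b/3 (a(b, n) = √(-b/3 + b) = √(2*b/3) = √6*√b/3)
J(j) = 15 (J(j) = -9 + (6 + 0)*4 = -9 + 6*4 = -9 + 24 = 15)
O = (5 + 2*I*√3/3)² (O = (5 + √6*√(-2)/3)² = (5 + √6*(I*√2)/3)² = (5 + 2*I*√3/3)² ≈ 23.667 + 11.547*I)
(J(5)*O)*40 = (15*(71/3 + 20*I*√3/3))*40 = (355 + 100*I*√3)*40 = 14200 + 4000*I*√3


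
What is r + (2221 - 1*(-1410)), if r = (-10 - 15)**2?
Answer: 4256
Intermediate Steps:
r = 625 (r = (-25)**2 = 625)
r + (2221 - 1*(-1410)) = 625 + (2221 - 1*(-1410)) = 625 + (2221 + 1410) = 625 + 3631 = 4256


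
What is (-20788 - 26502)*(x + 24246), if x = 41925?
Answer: -3129226590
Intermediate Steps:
(-20788 - 26502)*(x + 24246) = (-20788 - 26502)*(41925 + 24246) = -47290*66171 = -3129226590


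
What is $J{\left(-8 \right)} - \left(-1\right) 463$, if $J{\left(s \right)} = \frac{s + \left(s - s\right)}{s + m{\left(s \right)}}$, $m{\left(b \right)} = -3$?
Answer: $\frac{5101}{11} \approx 463.73$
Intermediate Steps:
$J{\left(s \right)} = \frac{s}{-3 + s}$ ($J{\left(s \right)} = \frac{s + \left(s - s\right)}{s - 3} = \frac{s + 0}{-3 + s} = \frac{s}{-3 + s}$)
$J{\left(-8 \right)} - \left(-1\right) 463 = - \frac{8}{-3 - 8} - \left(-1\right) 463 = - \frac{8}{-11} - -463 = \left(-8\right) \left(- \frac{1}{11}\right) + 463 = \frac{8}{11} + 463 = \frac{5101}{11}$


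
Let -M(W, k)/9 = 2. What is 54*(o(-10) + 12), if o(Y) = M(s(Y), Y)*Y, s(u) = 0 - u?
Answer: 10368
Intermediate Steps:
s(u) = -u
M(W, k) = -18 (M(W, k) = -9*2 = -18)
o(Y) = -18*Y
54*(o(-10) + 12) = 54*(-18*(-10) + 12) = 54*(180 + 12) = 54*192 = 10368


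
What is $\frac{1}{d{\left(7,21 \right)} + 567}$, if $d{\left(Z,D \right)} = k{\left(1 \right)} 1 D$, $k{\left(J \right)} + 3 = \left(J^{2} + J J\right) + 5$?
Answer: $\frac{1}{651} \approx 0.0015361$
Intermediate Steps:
$k{\left(J \right)} = 2 + 2 J^{2}$ ($k{\left(J \right)} = -3 + \left(\left(J^{2} + J J\right) + 5\right) = -3 + \left(\left(J^{2} + J^{2}\right) + 5\right) = -3 + \left(2 J^{2} + 5\right) = -3 + \left(5 + 2 J^{2}\right) = 2 + 2 J^{2}$)
$d{\left(Z,D \right)} = 4 D$ ($d{\left(Z,D \right)} = \left(2 + 2 \cdot 1^{2}\right) 1 D = \left(2 + 2 \cdot 1\right) 1 D = \left(2 + 2\right) 1 D = 4 \cdot 1 D = 4 D$)
$\frac{1}{d{\left(7,21 \right)} + 567} = \frac{1}{4 \cdot 21 + 567} = \frac{1}{84 + 567} = \frac{1}{651}$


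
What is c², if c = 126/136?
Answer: 3969/4624 ≈ 0.85835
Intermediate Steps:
c = 63/68 (c = 126*(1/136) = 63/68 ≈ 0.92647)
c² = (63/68)² = 3969/4624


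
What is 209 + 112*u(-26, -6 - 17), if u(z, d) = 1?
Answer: 321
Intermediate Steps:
209 + 112*u(-26, -6 - 17) = 209 + 112*1 = 209 + 112 = 321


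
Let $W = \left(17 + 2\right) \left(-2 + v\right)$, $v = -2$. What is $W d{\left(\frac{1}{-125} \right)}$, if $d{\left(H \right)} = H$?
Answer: $\frac{76}{125} \approx 0.608$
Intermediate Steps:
$W = -76$ ($W = \left(17 + 2\right) \left(-2 - 2\right) = 19 \left(-4\right) = -76$)
$W d{\left(\frac{1}{-125} \right)} = - \frac{76}{-125} = \left(-76\right) \left(- \frac{1}{125}\right) = \frac{76}{125}$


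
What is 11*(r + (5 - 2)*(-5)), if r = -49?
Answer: -704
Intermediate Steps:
11*(r + (5 - 2)*(-5)) = 11*(-49 + (5 - 2)*(-5)) = 11*(-49 + 3*(-5)) = 11*(-49 - 15) = 11*(-64) = -704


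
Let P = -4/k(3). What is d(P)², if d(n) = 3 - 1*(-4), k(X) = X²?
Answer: 49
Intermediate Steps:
P = -4/9 (P = -4/(3²) = -4/9 ≈ -0.44444)
d(n) = 7 (d(n) = 3 + 4 = 7)
d(P)² = 7² = 49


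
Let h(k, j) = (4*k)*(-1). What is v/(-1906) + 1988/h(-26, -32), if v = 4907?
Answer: 204925/12389 ≈ 16.541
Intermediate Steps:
h(k, j) = -4*k
v/(-1906) + 1988/h(-26, -32) = 4907/(-1906) + 1988/((-4*(-26))) = 4907*(-1/1906) + 1988/104 = -4907/1906 + 1988*(1/104) = -4907/1906 + 497/26 = 204925/12389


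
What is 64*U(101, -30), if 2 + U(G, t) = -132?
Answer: -8576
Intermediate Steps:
U(G, t) = -134 (U(G, t) = -2 - 132 = -134)
64*U(101, -30) = 64*(-134) = -8576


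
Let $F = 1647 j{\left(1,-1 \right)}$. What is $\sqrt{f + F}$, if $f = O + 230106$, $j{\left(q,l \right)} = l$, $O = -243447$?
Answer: $2 i \sqrt{3747} \approx 122.43 i$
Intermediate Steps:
$F = -1647$ ($F = 1647 \left(-1\right) = -1647$)
$f = -13341$ ($f = -243447 + 230106 = -13341$)
$\sqrt{f + F} = \sqrt{-13341 - 1647} = \sqrt{-14988} = 2 i \sqrt{3747}$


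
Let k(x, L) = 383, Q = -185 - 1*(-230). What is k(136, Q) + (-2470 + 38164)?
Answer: 36077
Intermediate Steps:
Q = 45 (Q = -185 + 230 = 45)
k(136, Q) + (-2470 + 38164) = 383 + (-2470 + 38164) = 383 + 35694 = 36077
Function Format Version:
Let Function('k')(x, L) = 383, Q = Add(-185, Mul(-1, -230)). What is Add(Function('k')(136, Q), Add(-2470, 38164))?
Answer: 36077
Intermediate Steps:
Q = 45 (Q = Add(-185, 230) = 45)
Add(Function('k')(136, Q), Add(-2470, 38164)) = Add(383, Add(-2470, 38164)) = Add(383, 35694) = 36077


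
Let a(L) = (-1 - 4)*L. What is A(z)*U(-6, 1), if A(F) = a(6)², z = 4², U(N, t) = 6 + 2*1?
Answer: 7200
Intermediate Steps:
a(L) = -5*L
U(N, t) = 8 (U(N, t) = 6 + 2 = 8)
z = 16
A(F) = 900 (A(F) = (-5*6)² = (-30)² = 900)
A(z)*U(-6, 1) = 900*8 = 7200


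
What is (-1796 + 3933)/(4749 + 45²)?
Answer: 2137/6774 ≈ 0.31547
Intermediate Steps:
(-1796 + 3933)/(4749 + 45²) = 2137/(4749 + 2025) = 2137/6774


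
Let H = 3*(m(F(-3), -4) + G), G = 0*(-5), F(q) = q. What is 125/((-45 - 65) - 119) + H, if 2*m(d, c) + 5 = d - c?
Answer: -1499/229 ≈ -6.5459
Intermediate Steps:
G = 0
m(d, c) = -5/2 + d/2 - c/2 (m(d, c) = -5/2 + (d - c)/2 = -5/2 + (d/2 - c/2) = -5/2 + d/2 - c/2)
H = -6 (H = 3*((-5/2 + (1/2)*(-3) - 1/2*(-4)) + 0) = 3*((-5/2 - 3/2 + 2) + 0) = 3*(-2 + 0) = 3*(-2) = -6)
125/((-45 - 65) - 119) + H = 125/((-45 - 65) - 119) - 6 = 125/(-110 - 119) - 6 = 125/(-229) - 6 = 125*(-1/229) - 6 = -125/229 - 6 = -1499/229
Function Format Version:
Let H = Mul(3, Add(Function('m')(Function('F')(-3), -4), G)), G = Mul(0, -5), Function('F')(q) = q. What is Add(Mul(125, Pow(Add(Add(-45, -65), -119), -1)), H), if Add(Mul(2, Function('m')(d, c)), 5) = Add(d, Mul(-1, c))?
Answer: Rational(-1499, 229) ≈ -6.5459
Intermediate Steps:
G = 0
Function('m')(d, c) = Add(Rational(-5, 2), Mul(Rational(1, 2), d), Mul(Rational(-1, 2), c)) (Function('m')(d, c) = Add(Rational(-5, 2), Mul(Rational(1, 2), Add(d, Mul(-1, c)))) = Add(Rational(-5, 2), Add(Mul(Rational(1, 2), d), Mul(Rational(-1, 2), c))) = Add(Rational(-5, 2), Mul(Rational(1, 2), d), Mul(Rational(-1, 2), c)))
H = -6 (H = Mul(3, Add(Add(Rational(-5, 2), Mul(Rational(1, 2), -3), Mul(Rational(-1, 2), -4)), 0)) = Mul(3, Add(Add(Rational(-5, 2), Rational(-3, 2), 2), 0)) = Mul(3, Add(-2, 0)) = Mul(3, -2) = -6)
Add(Mul(125, Pow(Add(Add(-45, -65), -119), -1)), H) = Add(Mul(125, Pow(Add(Add(-45, -65), -119), -1)), -6) = Add(Mul(125, Pow(Add(-110, -119), -1)), -6) = Add(Mul(125, Pow(-229, -1)), -6) = Add(Mul(125, Rational(-1, 229)), -6) = Add(Rational(-125, 229), -6) = Rational(-1499, 229)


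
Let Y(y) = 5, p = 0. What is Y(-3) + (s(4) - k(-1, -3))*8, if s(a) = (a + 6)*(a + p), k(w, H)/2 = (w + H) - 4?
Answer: 453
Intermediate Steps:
k(w, H) = -8 + 2*H + 2*w (k(w, H) = 2*((w + H) - 4) = 2*((H + w) - 4) = 2*(-4 + H + w) = -8 + 2*H + 2*w)
s(a) = a*(6 + a) (s(a) = (a + 6)*(a + 0) = (6 + a)*a = a*(6 + a))
Y(-3) + (s(4) - k(-1, -3))*8 = 5 + (4*(6 + 4) - (-8 + 2*(-3) + 2*(-1)))*8 = 5 + (4*10 - (-8 - 6 - 2))*8 = 5 + (40 - 1*(-16))*8 = 5 + (40 + 16)*8 = 5 + 56*8 = 5 + 448 = 453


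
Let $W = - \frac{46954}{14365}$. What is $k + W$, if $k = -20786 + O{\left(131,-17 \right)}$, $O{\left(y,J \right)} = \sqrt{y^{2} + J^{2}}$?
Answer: $- \frac{17566932}{845} + 5 \sqrt{698} \approx -20657.0$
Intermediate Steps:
$O{\left(y,J \right)} = \sqrt{J^{2} + y^{2}}$
$k = -20786 + 5 \sqrt{698}$ ($k = -20786 + \sqrt{\left(-17\right)^{2} + 131^{2}} = -20786 + \sqrt{289 + 17161} = -20786 + \sqrt{17450} = -20786 + 5 \sqrt{698} \approx -20654.0$)
$W = - \frac{2762}{845}$ ($W = \left(-46954\right) \frac{1}{14365} = - \frac{2762}{845} \approx -3.2686$)
$k + W = \left(-20786 + 5 \sqrt{698}\right) - \frac{2762}{845} = - \frac{17566932}{845} + 5 \sqrt{698}$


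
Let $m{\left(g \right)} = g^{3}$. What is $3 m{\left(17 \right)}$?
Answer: $14739$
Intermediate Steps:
$3 m{\left(17 \right)} = 3 \cdot 17^{3} = 3 \cdot 4913 = 14739$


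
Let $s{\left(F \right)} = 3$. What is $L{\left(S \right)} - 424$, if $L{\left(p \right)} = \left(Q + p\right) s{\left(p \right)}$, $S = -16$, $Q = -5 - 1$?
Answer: $-490$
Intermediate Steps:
$Q = -6$ ($Q = -5 - 1 = -6$)
$L{\left(p \right)} = -18 + 3 p$ ($L{\left(p \right)} = \left(-6 + p\right) 3 = -18 + 3 p$)
$L{\left(S \right)} - 424 = \left(-18 + 3 \left(-16\right)\right) - 424 = \left(-18 - 48\right) - 424 = -66 - 424 = -490$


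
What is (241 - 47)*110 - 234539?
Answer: -213199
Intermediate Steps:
(241 - 47)*110 - 234539 = 194*110 - 234539 = 21340 - 234539 = -213199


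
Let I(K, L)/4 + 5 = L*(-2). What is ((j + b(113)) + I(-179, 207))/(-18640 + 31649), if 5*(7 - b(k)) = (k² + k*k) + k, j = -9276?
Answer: -80376/65045 ≈ -1.2357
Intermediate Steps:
I(K, L) = -20 - 8*L (I(K, L) = -20 + 4*(L*(-2)) = -20 + 4*(-2*L) = -20 - 8*L)
b(k) = 7 - 2*k²/5 - k/5 (b(k) = 7 - ((k² + k*k) + k)/5 = 7 - ((k² + k²) + k)/5 = 7 - (2*k² + k)/5 = 7 - (k + 2*k²)/5 = 7 + (-2*k²/5 - k/5) = 7 - 2*k²/5 - k/5)
((j + b(113)) + I(-179, 207))/(-18640 + 31649) = ((-9276 + (7 - ⅖*113² - ⅕*113)) + (-20 - 8*207))/(-18640 + 31649) = ((-9276 + (7 - ⅖*12769 - 113/5)) + (-20 - 1656))/13009 = ((-9276 + (7 - 25538/5 - 113/5)) - 1676)*(1/13009) = ((-9276 - 25616/5) - 1676)*(1/13009) = (-71996/5 - 1676)*(1/13009) = -80376/5*1/13009 = -80376/65045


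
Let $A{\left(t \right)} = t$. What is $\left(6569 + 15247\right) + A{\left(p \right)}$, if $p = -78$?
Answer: $21738$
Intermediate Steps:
$\left(6569 + 15247\right) + A{\left(p \right)} = \left(6569 + 15247\right) - 78 = 21816 - 78 = 21738$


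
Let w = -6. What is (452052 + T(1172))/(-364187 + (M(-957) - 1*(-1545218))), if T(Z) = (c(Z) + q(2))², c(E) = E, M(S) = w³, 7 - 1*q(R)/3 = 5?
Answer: 1839736/1180815 ≈ 1.5580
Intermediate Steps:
q(R) = 6 (q(R) = 21 - 3*5 = 21 - 15 = 6)
M(S) = -216 (M(S) = (-6)³ = -216)
T(Z) = (6 + Z)² (T(Z) = (Z + 6)² = (6 + Z)²)
(452052 + T(1172))/(-364187 + (M(-957) - 1*(-1545218))) = (452052 + (6 + 1172)²)/(-364187 + (-216 - 1*(-1545218))) = (452052 + 1178²)/(-364187 + (-216 + 1545218)) = (452052 + 1387684)/(-364187 + 1545002) = 1839736/1180815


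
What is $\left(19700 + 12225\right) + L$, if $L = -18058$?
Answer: $13867$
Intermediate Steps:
$\left(19700 + 12225\right) + L = \left(19700 + 12225\right) - 18058 = 31925 - 18058 = 13867$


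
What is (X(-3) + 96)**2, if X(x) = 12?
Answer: 11664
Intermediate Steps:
(X(-3) + 96)**2 = (12 + 96)**2 = 108**2 = 11664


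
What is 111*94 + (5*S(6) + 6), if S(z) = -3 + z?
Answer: 10455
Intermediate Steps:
111*94 + (5*S(6) + 6) = 111*94 + (5*(-3 + 6) + 6) = 10434 + (5*3 + 6) = 10434 + (15 + 6) = 10434 + 21 = 10455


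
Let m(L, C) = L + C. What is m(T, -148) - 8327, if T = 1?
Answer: -8474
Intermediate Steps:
m(L, C) = C + L
m(T, -148) - 8327 = (-148 + 1) - 8327 = -147 - 8327 = -8474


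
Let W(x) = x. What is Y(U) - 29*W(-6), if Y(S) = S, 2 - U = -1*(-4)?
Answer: 172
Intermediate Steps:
U = -2 (U = 2 - (-1)*(-4) = 2 - 1*4 = 2 - 4 = -2)
Y(U) - 29*W(-6) = -2 - 29*(-6) = -2 + 174 = 172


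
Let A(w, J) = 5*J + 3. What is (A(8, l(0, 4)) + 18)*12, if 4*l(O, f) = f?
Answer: 312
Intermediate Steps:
l(O, f) = f/4
A(w, J) = 3 + 5*J
(A(8, l(0, 4)) + 18)*12 = ((3 + 5*((¼)*4)) + 18)*12 = ((3 + 5*1) + 18)*12 = ((3 + 5) + 18)*12 = (8 + 18)*12 = 26*12 = 312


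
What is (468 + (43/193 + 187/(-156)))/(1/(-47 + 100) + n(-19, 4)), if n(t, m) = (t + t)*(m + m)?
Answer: -745241533/485069988 ≈ -1.5364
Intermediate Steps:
n(t, m) = 4*m*t (n(t, m) = (2*t)*(2*m) = 4*m*t)
(468 + (43/193 + 187/(-156)))/(1/(-47 + 100) + n(-19, 4)) = (468 + (43/193 + 187/(-156)))/(1/(-47 + 100) + 4*4*(-19)) = (468 + (43*(1/193) + 187*(-1/156)))/(1/53 - 304) = (468 + (43/193 - 187/156))/(1/53 - 304) = (468 - 29383/30108)/(-16111/53) = (14061161/30108)*(-53/16111) = -745241533/485069988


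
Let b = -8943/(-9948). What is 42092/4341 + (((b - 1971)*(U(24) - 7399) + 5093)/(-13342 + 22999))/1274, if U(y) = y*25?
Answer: 212234024749561/19677660241512 ≈ 10.786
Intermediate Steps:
U(y) = 25*y
b = 2981/3316 (b = -8943*(-1/9948) = 2981/3316 ≈ 0.89897)
42092/4341 + (((b - 1971)*(U(24) - 7399) + 5093)/(-13342 + 22999))/1274 = 42092/4341 + (((2981/3316 - 1971)*(25*24 - 7399) + 5093)/(-13342 + 22999))/1274 = 42092*(1/4341) + ((-6532855*(600 - 7399)/3316 + 5093)/9657)*(1/1274) = 42092/4341 + ((-6532855/3316*(-6799) + 5093)*(1/9657))*(1/1274) = 42092/4341 + ((44416881145/3316 + 5093)*(1/9657))*(1/1274) = 42092/4341 + ((44433769533/3316)*(1/9657))*(1/1274) = 42092/4341 + (14811256511/10674204)*(1/1274) = 42092/4341 + 14811256511/13598935896 = 212234024749561/19677660241512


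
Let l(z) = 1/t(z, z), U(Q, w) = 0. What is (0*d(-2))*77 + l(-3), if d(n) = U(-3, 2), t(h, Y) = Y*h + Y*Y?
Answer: 1/18 ≈ 0.055556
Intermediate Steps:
t(h, Y) = Y² + Y*h (t(h, Y) = Y*h + Y² = Y² + Y*h)
d(n) = 0
l(z) = 1/(2*z²) (l(z) = 1/(z*(z + z)) = 1/(z*(2*z)) = 1/(2*z²))
(0*d(-2))*77 + l(-3) = (0*0)*77 + (½)/(-3)² = 0*77 + (½)*(⅑) = 0 + 1/18 = 1/18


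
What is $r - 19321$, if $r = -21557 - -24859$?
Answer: $-16019$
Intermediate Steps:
$r = 3302$ ($r = -21557 + 24859 = 3302$)
$r - 19321 = 3302 - 19321 = -16019$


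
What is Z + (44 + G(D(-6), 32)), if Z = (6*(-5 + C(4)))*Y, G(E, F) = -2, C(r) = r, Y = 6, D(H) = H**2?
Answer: 6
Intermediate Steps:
Z = -36 (Z = (6*(-5 + 4))*6 = (6*(-1))*6 = -6*6 = -36)
Z + (44 + G(D(-6), 32)) = -36 + (44 - 2) = -36 + 42 = 6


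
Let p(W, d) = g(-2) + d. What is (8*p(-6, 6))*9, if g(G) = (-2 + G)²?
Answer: 1584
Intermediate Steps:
p(W, d) = 16 + d (p(W, d) = (-2 - 2)² + d = (-4)² + d = 16 + d)
(8*p(-6, 6))*9 = (8*(16 + 6))*9 = (8*22)*9 = 176*9 = 1584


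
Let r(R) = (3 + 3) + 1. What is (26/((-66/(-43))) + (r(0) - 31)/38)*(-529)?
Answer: -5409025/627 ≈ -8626.8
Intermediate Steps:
r(R) = 7 (r(R) = 6 + 1 = 7)
(26/((-66/(-43))) + (r(0) - 31)/38)*(-529) = (26/((-66/(-43))) + (7 - 31)/38)*(-529) = (26/((-66*(-1/43))) - 24*1/38)*(-529) = (26/(66/43) - 12/19)*(-529) = (26*(43/66) - 12/19)*(-529) = (559/33 - 12/19)*(-529) = (10225/627)*(-529) = -5409025/627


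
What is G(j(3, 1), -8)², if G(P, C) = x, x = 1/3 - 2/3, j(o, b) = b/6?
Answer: ⅑ ≈ 0.11111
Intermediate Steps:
j(o, b) = b/6 (j(o, b) = b*(⅙) = b/6)
x = -⅓ (x = 1*(⅓) - 2*⅓ = ⅓ - ⅔ = -⅓ ≈ -0.33333)
G(P, C) = -⅓
G(j(3, 1), -8)² = (-⅓)² = ⅑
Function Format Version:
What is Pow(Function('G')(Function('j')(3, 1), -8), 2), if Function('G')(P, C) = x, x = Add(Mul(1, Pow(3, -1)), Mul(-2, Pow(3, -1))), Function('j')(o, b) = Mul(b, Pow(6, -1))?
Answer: Rational(1, 9) ≈ 0.11111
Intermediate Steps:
Function('j')(o, b) = Mul(Rational(1, 6), b) (Function('j')(o, b) = Mul(b, Rational(1, 6)) = Mul(Rational(1, 6), b))
x = Rational(-1, 3) (x = Add(Mul(1, Rational(1, 3)), Mul(-2, Rational(1, 3))) = Add(Rational(1, 3), Rational(-2, 3)) = Rational(-1, 3) ≈ -0.33333)
Function('G')(P, C) = Rational(-1, 3)
Pow(Function('G')(Function('j')(3, 1), -8), 2) = Pow(Rational(-1, 3), 2) = Rational(1, 9)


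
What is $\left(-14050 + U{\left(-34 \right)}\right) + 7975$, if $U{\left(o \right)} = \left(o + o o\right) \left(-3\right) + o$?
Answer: $-9475$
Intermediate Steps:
$U{\left(o \right)} = - 3 o^{2} - 2 o$ ($U{\left(o \right)} = \left(o + o^{2}\right) \left(-3\right) + o = \left(- 3 o - 3 o^{2}\right) + o = - 3 o^{2} - 2 o$)
$\left(-14050 + U{\left(-34 \right)}\right) + 7975 = \left(-14050 - - 34 \left(2 + 3 \left(-34\right)\right)\right) + 7975 = \left(-14050 - - 34 \left(2 - 102\right)\right) + 7975 = \left(-14050 - \left(-34\right) \left(-100\right)\right) + 7975 = \left(-14050 - 3400\right) + 7975 = -17450 + 7975 = -9475$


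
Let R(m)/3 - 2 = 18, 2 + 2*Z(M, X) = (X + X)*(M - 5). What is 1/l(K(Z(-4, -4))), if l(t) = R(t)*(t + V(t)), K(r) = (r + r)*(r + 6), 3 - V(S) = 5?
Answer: 1/172080 ≈ 5.8112e-6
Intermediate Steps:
Z(M, X) = -1 + X*(-5 + M) (Z(M, X) = -1 + ((X + X)*(M - 5))/2 = -1 + ((2*X)*(-5 + M))/2 = -1 + (2*X*(-5 + M))/2 = -1 + X*(-5 + M))
V(S) = -2 (V(S) = 3 - 1*5 = 3 - 5 = -2)
R(m) = 60 (R(m) = 6 + 3*18 = 6 + 54 = 60)
K(r) = 2*r*(6 + r) (K(r) = (2*r)*(6 + r) = 2*r*(6 + r))
l(t) = -120 + 60*t (l(t) = 60*(t - 2) = 60*(-2 + t) = -120 + 60*t)
1/l(K(Z(-4, -4))) = 1/(-120 + 60*(2*(-1 - 5*(-4) - 4*(-4))*(6 + (-1 - 5*(-4) - 4*(-4))))) = 1/(-120 + 60*(2*(-1 + 20 + 16)*(6 + (-1 + 20 + 16)))) = 1/(-120 + 60*(2*35*(6 + 35))) = 1/(-120 + 60*(2*35*41)) = 1/(-120 + 60*2870) = 1/(-120 + 172200) = 1/172080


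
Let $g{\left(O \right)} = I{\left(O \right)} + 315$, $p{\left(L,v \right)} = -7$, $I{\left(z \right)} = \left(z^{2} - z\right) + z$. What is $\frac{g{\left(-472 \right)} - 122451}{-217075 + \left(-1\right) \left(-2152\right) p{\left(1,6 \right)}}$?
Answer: $- \frac{4376}{10093} \approx -0.43357$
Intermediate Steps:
$I{\left(z \right)} = z^{2}$
$g{\left(O \right)} = 315 + O^{2}$ ($g{\left(O \right)} = O^{2} + 315 = 315 + O^{2}$)
$\frac{g{\left(-472 \right)} - 122451}{-217075 + \left(-1\right) \left(-2152\right) p{\left(1,6 \right)}} = \frac{\left(315 + \left(-472\right)^{2}\right) - 122451}{-217075 + \left(-1\right) \left(-2152\right) \left(-7\right)} = \frac{\left(315 + 222784\right) - 122451}{-217075 + 2152 \left(-7\right)} = \frac{223099 - 122451}{-217075 - 15064} = \frac{100648}{-232139} = 100648 \left(- \frac{1}{232139}\right) = - \frac{4376}{10093}$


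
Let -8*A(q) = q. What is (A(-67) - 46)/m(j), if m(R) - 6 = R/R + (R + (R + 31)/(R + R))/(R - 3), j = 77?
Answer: -857549/183476 ≈ -4.6739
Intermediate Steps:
m(R) = 7 + (R + (31 + R)/(2*R))/(-3 + R) (m(R) = 6 + (R/R + (R + (R + 31)/(R + R))/(R - 3)) = 6 + (1 + (R + (31 + R)/((2*R)))/(-3 + R)) = 6 + (1 + (R + (31 + R)*(1/(2*R)))/(-3 + R)) = 6 + (1 + (R + (31 + R)/(2*R))/(-3 + R)) = 7 + (R + (31 + R)/(2*R))/(-3 + R))
A(q) = -q/8
(A(-67) - 46)/m(j) = (-⅛*(-67) - 46)/(((½)*(31 - 41*77 + 16*77²)/(77*(-3 + 77)))) = (67/8 - 46)/(((½)*(1/77)*(31 - 3157 + 16*5929)/74)) = -301*11396/(31 - 3157 + 94864)/8 = -301/(8*((½)*(1/77)*(1/74)*91738)) = -301/(8*45869/5698) = -301/8*5698/45869 = -857549/183476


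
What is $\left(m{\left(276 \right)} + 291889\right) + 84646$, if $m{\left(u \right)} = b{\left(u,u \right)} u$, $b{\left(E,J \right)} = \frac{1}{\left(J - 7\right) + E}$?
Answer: $\frac{205211851}{545} \approx 3.7654 \cdot 10^{5}$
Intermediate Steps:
$b{\left(E,J \right)} = \frac{1}{-7 + E + J}$ ($b{\left(E,J \right)} = \frac{1}{\left(-7 + J\right) + E} = \frac{1}{-7 + E + J}$)
$m{\left(u \right)} = \frac{u}{-7 + 2 u}$ ($m{\left(u \right)} = \frac{u}{-7 + u + u} = \frac{u}{-7 + 2 u}$)
$\left(m{\left(276 \right)} + 291889\right) + 84646 = \left(\frac{276}{-7 + 2 \cdot 276} + 291889\right) + 84646 = \left(\frac{276}{-7 + 552} + 291889\right) + 84646 = \left(\frac{276}{545} + 291889\right) + 84646 = \frac{159079781}{545} + 84646 = \frac{205211851}{545}$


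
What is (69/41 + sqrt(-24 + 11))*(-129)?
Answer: -8901/41 - 129*I*sqrt(13) ≈ -217.1 - 465.12*I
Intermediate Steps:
(69/41 + sqrt(-24 + 11))*(-129) = (69*(1/41) + sqrt(-13))*(-129) = (69/41 + I*sqrt(13))*(-129) = -8901/41 - 129*I*sqrt(13)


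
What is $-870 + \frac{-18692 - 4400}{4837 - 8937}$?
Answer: $- \frac{885977}{1025} \approx -864.37$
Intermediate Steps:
$-870 + \frac{-18692 - 4400}{4837 - 8937} = -870 + \frac{-18692 - 4400}{-4100} = -870 - - \frac{5773}{1025} = -870 + \frac{5773}{1025} = - \frac{885977}{1025}$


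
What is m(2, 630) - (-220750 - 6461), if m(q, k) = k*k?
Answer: 624111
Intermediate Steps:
m(q, k) = k²
m(2, 630) - (-220750 - 6461) = 630² - (-220750 - 6461) = 396900 - 1*(-227211) = 396900 + 227211 = 624111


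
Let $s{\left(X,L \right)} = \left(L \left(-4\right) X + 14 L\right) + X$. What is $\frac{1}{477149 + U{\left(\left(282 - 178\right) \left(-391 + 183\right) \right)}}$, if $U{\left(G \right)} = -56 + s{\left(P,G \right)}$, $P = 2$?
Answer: $\frac{1}{347303} \approx 2.8793 \cdot 10^{-6}$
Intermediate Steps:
$s{\left(X,L \right)} = X + 14 L - 4 L X$ ($s{\left(X,L \right)} = \left(- 4 L X + 14 L\right) + X = \left(14 L - 4 L X\right) + X = X + 14 L - 4 L X$)
$U{\left(G \right)} = -54 + 6 G$ ($U{\left(G \right)} = -56 + \left(2 + 14 G - 4 G 2\right) = -56 + \left(2 + 14 G - 8 G\right) = -56 + \left(2 + 6 G\right) = -54 + 6 G$)
$\frac{1}{477149 + U{\left(\left(282 - 178\right) \left(-391 + 183\right) \right)}} = \frac{1}{477149 + \left(-54 + 6 \left(282 - 178\right) \left(-391 + 183\right)\right)} = \frac{1}{477149 + \left(-54 + 6 \cdot 104 \left(-208\right)\right)} = \frac{1}{477149 + \left(-54 + 6 \left(-21632\right)\right)} = \frac{1}{477149 - 129846} = \frac{1}{347303}$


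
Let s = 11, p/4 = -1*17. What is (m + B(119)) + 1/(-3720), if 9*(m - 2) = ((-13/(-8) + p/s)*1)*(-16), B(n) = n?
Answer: 15848407/122760 ≈ 129.10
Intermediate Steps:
p = -68 (p = 4*(-1*17) = 4*(-17) = -68)
m = 1000/99 (m = 2 + (((-13/(-8) - 68/11)*1)*(-16))/9 = 2 + (((-13*(-⅛) - 68*1/11)*1)*(-16))/9 = 2 + (((13/8 - 68/11)*1)*(-16))/9 = 2 + (-401/88*1*(-16))/9 = 2 + (-401/88*(-16))/9 = 2 + (⅑)*(802/11) = 2 + 802/99 = 1000/99 ≈ 10.101)
(m + B(119)) + 1/(-3720) = (1000/99 + 119) + 1/(-3720) = 12781/99 - 1/3720 = 15848407/122760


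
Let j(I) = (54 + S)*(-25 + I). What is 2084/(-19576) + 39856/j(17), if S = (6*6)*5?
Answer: -12251911/572598 ≈ -21.397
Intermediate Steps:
S = 180 (S = 36*5 = 180)
j(I) = -5850 + 234*I (j(I) = (54 + 180)*(-25 + I) = 234*(-25 + I) = -5850 + 234*I)
2084/(-19576) + 39856/j(17) = 2084/(-19576) + 39856/(-5850 + 234*17) = 2084*(-1/19576) + 39856/(-5850 + 3978) = -521/4894 + 39856/(-1872) = -521/4894 + 39856*(-1/1872) = -521/4894 - 2491/117 = -12251911/572598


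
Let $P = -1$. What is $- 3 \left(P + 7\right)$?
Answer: $-18$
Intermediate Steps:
$- 3 \left(P + 7\right) = - 3 \left(-1 + 7\right) = \left(-3\right) 6 = -18$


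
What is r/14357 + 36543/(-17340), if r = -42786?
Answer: -422185697/82983460 ≈ -5.0876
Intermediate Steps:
r/14357 + 36543/(-17340) = -42786/14357 + 36543/(-17340) = -42786*1/14357 + 36543*(-1/17340) = -42786/14357 - 12181/5780 = -422185697/82983460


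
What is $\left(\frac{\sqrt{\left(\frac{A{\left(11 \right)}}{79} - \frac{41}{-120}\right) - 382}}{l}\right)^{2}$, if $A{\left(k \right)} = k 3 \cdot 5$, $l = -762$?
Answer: $- \frac{3598321}{5504505120} \approx -0.0006537$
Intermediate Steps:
$A{\left(k \right)} = 15 k$ ($A{\left(k \right)} = 3 k 5 = 15 k$)
$\left(\frac{\sqrt{\left(\frac{A{\left(11 \right)}}{79} - \frac{41}{-120}\right) - 382}}{l}\right)^{2} = \left(\frac{\sqrt{\left(\frac{15 \cdot 11}{79} - \frac{41}{-120}\right) - 382}}{-762}\right)^{2} = \left(\sqrt{\left(165 \cdot \frac{1}{79} - - \frac{41}{120}\right) - 382} \left(- \frac{1}{762}\right)\right)^{2} = \left(\sqrt{\left(\frac{165}{79} + \frac{41}{120}\right) - 382} \left(- \frac{1}{762}\right)\right)^{2} = \left(\sqrt{\frac{23039}{9480} - 382} \left(- \frac{1}{762}\right)\right)^{2} = \left(\sqrt{- \frac{3598321}{9480}} \left(- \frac{1}{762}\right)\right)^{2} = \left(\frac{i \sqrt{8528020770}}{4740} \left(- \frac{1}{762}\right)\right)^{2} = \left(- \frac{i \sqrt{8528020770}}{3611880}\right)^{2} = - \frac{3598321}{5504505120}$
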